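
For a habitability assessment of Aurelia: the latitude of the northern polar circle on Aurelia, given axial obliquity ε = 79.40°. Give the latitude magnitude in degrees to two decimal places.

10.60°

The polar circle is the lowest latitude that experiences at least one full rotation of continuous daylight at the northern-summer solstice; it lies at |φ| = 90° − ε = 90° − 79.40° = 10.60°.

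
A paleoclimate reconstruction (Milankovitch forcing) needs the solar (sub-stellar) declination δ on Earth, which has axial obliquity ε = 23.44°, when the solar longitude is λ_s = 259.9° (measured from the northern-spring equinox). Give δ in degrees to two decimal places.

sin δ = sin ε · sin λ_s = sin 23.44° × sin 259.9° = -0.391624.
δ = arcsin(-0.391624) = -23.06°.

δ = -23.06°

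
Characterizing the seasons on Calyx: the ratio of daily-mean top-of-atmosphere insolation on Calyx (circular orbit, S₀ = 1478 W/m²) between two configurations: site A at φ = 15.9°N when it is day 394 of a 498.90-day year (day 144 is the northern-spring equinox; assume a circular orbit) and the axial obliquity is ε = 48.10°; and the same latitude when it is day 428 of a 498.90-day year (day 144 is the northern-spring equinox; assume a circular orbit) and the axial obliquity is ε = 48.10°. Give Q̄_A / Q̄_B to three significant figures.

— Configuration A (φ=+15.9°):
Solar longitude: λ_s = 360° × (394 − 144)/498.90 = 180.397°.
sin δ = sin 48.10° × sin 180.397° = -0.00516, so δ = -0.295°.
cos H₀ = −tan(+15.9°) tan(-0.295°) = 0.0015, H₀ = 1.5693 rad.
Bracket: H₀ sin φ sin δ + cos φ cos δ sin H₀ = 1.5693×0.27396×-0.00516 + 0.96174×0.99999×1.00000 = -0.002218 + 0.961730 = 0.959512.
Q̄ = (S₀/π) × [bracket] = (1478/π) × 0.959512 = 451.41 W/m².
— Configuration B (φ=+15.9°):
Solar longitude: λ_s = 360° × (428 − 144)/498.90 = 204.931°.
sin δ = sin 48.10° × sin 204.931° = -0.31375, so δ = -18.285°.
cos H₀ = −tan(+15.9°) tan(-18.285°) = 0.0941, H₀ = 1.4765 rad.
Bracket: H₀ sin φ sin δ + cos φ cos δ sin H₀ = 1.4765×0.27396×-0.31375 + 0.96174×0.94951×0.99556 = -0.126912 + 0.909127 = 0.782215.
Q̄ = (S₀/π) × [bracket] = (1478/π) × 0.782215 = 368.00 W/m².
Ratio Q̄_A / Q̄_B = 451.41 / 368.00 = 1.227.

Q̄_A / Q̄_B ≈ 1.23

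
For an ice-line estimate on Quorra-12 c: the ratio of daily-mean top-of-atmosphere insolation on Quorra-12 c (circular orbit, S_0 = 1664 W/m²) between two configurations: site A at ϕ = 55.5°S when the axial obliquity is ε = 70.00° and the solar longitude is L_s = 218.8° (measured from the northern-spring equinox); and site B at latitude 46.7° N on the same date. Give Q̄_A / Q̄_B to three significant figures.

Q̄_A / Q̄_B ≈ 26.7

— Configuration A (ϕ=-55.5°):
Solar declination: sin δ = sin ε · sin L_s = sin 70.00° × sin 218.8° = -0.58881, so δ = -36.073°.
cos h₀ = −tan(-55.5°) tan(-36.073°) = -1.0600 ≤ −1 ⇒ polar day, h₀ = π.
Bracket: h₀ sin ϕ sin δ + cos ϕ cos δ sin h₀ = 3.1416×-0.82413×-0.58881 + 0.56641×0.80827×0.00000 = 1.524480 + 0.000000 = 1.524480.
Q̄ = (S_0/π) × [bracket] = (1664/π) × 1.524480 = 807.47 W/m².
— Configuration B (ϕ=+46.7°):
cos h₀ = −tan(+46.7°) tan(-36.073°) = 0.7731, h₀ = 0.6872 rad.
Bracket: h₀ sin ϕ sin δ + cos ϕ cos δ sin h₀ = 0.6872×0.72777×-0.58881 + 0.68582×0.80827×0.63434 = -0.294478 + 0.351632 = 0.057154.
Q̄ = (S_0/π) × [bracket] = (1664/π) × 0.057154 = 30.273 W/m².
Ratio Q̄_A / Q̄_B = 807.47 / 30.273 = 26.67.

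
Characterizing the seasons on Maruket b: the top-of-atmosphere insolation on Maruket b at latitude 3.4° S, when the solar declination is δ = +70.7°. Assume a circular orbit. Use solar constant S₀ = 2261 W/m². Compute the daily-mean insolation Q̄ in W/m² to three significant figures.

cos H₀ = −tan(-3.4°) tan(+70.700°) = 0.1697, H₀ = 1.4003 rad.
Bracket: H₀ sin φ sin δ + cos φ cos δ sin H₀ = 1.4003×-0.05931×0.94380 + 0.99824×0.33051×0.98550 = -0.078384 + 0.325144 = 0.246760.
Q̄ = (S₀/π) × [bracket] = (2261/π) × 0.246760 = 177.6 W/m².

Q̄ ≈ 178 W/m²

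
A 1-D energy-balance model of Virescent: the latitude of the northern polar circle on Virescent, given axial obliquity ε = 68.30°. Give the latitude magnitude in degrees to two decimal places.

21.70°

The polar circle is the lowest latitude that experiences at least one full rotation of continuous daylight at the northern-summer solstice; it lies at |φ| = 90° − ε = 90° − 68.30° = 21.70°.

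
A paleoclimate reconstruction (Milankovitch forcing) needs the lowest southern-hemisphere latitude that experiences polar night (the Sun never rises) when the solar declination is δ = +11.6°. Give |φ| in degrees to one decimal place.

Polar night requires cos H₀ = −tan φ tan δ ≥ 1, i.e. tan φ tan δ ≤ −1.
The boundary is |tan φ| · |tan δ| = 1, so |φ| = 90° − |δ| = 90° − 11.6° = 78.4° in the southern hemisphere.

|φ| = 78.4°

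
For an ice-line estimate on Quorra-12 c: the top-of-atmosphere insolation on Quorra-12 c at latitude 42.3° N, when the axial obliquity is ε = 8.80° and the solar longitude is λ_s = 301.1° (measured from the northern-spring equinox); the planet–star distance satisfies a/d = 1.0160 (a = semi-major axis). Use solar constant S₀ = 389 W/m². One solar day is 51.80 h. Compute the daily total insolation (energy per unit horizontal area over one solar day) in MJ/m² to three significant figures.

14.3 MJ/m²

Solar declination: sin δ = sin ε · sin λ_s = sin 8.80° × sin 301.1° = -0.13100, so δ = -7.527°.
cos H₀ = −tan(+42.3°) tan(-7.527°) = 0.1202, H₀ = 1.4503 rad.
Bracket: H₀ sin φ sin δ + cos φ cos δ sin H₀ = 1.4503×0.67301×-0.13100 + 0.73963×0.99138×0.99275 = -0.127865 + 0.727938 = 0.600073.
Inverse-square distance factor (a/d)² = 1.0160² = 1.032256.
Q̄ = (S₀/π) × 1.032256 × [bracket] = (389/π) × 1.032256 × 0.600073 = 76.699 W/m².
Daily total = Q̄ × 51.80 h × 3600 s/h = 76.699 × 51.80 × 3600 / 10⁶ = 14.30 MJ/m².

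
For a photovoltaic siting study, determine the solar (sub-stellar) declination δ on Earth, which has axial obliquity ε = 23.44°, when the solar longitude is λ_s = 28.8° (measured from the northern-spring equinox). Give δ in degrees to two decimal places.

δ = +11.05°

sin δ = sin ε · sin λ_s = sin 23.44° × sin 28.8° = 0.191636.
δ = arcsin(0.191636) = +11.05°.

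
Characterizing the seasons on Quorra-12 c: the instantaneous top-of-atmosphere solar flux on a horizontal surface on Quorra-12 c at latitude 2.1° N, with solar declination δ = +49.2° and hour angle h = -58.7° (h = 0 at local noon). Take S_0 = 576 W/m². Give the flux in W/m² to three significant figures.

cos θ_z = sin ϕ sin δ + cos ϕ cos δ cos h = 0.027739 + 0.339237 = 0.366976.
Flux = S_0 · cos θ_z = 576 × 0.366976 = 211.4 W/m².

211 W/m²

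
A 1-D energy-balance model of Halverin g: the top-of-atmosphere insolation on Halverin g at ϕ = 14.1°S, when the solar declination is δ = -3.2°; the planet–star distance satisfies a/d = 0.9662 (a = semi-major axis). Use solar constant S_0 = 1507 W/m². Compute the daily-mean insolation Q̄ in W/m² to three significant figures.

Q̄ ≈ 443 W/m²

cos h₀ = −tan(-14.1°) tan(-3.200°) = -0.0140, h₀ = 1.5848 rad.
Bracket: h₀ sin ϕ sin δ + cos ϕ cos δ sin h₀ = 1.5848×-0.24362×-0.05582 + 0.96987×0.99844×0.99990 = 0.021551 + 0.968260 = 0.989811.
Inverse-square distance factor (a/d)² = 0.9662² = 0.933542.
Q̄ = (S_0/π) × 0.933542 × [bracket] = (1507/π) × 0.933542 × 0.989811 = 443.3 W/m².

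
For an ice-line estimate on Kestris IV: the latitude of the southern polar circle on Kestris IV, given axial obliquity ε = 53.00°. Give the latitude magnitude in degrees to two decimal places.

37.00°

The polar circle is the lowest latitude that experiences at least one full rotation of continuous darkness at the northern-summer solstice; it lies at |ϕ| = 90° − ε = 90° − 53.00° = 37.00°.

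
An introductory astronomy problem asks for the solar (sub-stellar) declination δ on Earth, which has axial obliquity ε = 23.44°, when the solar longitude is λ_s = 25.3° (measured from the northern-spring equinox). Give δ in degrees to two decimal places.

δ = +9.79°

sin δ = sin ε · sin λ_s = sin 23.44° × sin 25.3° = 0.169998.
δ = arcsin(0.169998) = +9.79°.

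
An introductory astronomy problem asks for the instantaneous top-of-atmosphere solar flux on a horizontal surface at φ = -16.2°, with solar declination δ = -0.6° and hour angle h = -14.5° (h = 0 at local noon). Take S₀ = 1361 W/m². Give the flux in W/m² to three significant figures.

cos θ_z = sin φ sin δ + cos φ cos δ cos h = 0.002922 + 0.929655 = 0.932577.
Flux = S₀ · cos θ_z = 1361 × 0.932577 = 1269 W/m².

1.27e+03 W/m²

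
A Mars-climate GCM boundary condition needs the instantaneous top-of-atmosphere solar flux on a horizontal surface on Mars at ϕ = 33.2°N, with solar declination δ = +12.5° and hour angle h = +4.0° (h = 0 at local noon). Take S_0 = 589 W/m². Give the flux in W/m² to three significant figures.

550 W/m²

cos θ_z = sin ϕ sin δ + cos ϕ cos δ cos h = 0.118514 + 0.814940 = 0.933454.
Flux = S_0 · cos θ_z = 589 × 0.933454 = 549.8 W/m².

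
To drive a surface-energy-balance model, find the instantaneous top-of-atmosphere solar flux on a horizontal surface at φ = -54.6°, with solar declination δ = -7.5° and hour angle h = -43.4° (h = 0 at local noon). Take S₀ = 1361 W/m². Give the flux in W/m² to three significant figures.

cos θ_z = sin φ sin δ + cos φ cos δ cos h = 0.106396 + 0.417290 = 0.523686.
Flux = S₀ · cos θ_z = 1361 × 0.523686 = 712.7 W/m².

713 W/m²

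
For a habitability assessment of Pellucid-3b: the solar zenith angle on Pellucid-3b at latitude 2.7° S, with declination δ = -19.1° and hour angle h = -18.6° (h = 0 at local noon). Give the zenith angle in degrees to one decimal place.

θ_z = 24.5°

cos θ_z = sin φ sin δ + cos φ cos δ cos h = 0.015414 + 0.894599 = 0.910013.
θ_z = arccos(0.910013) = 24.5°.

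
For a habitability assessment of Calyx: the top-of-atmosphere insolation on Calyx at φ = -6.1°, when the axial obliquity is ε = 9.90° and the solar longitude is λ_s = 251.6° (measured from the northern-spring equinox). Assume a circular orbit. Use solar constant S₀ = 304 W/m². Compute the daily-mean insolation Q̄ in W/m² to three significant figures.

Solar declination: sin δ = sin ε · sin λ_s = sin 9.90° × sin 251.6° = -0.16314, so δ = -9.389°.
cos H₀ = −tan(-6.1°) tan(-9.389°) = -0.0177, H₀ = 1.5885 rad.
Bracket: H₀ sin φ sin δ + cos φ cos δ sin H₀ = 1.5885×-0.10626×-0.16314 + 0.99434×0.98660×0.99984 = 0.027537 + 0.980859 = 1.008396.
Q̄ = (S₀/π) × [bracket] = (304/π) × 1.008396 = 97.58 W/m².

Q̄ ≈ 97.6 W/m²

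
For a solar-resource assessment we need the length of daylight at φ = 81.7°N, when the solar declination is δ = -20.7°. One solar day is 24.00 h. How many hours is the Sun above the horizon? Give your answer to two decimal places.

cos H₀ = −tan φ · tan δ = 2.5902 ≥ 1, so the Sun never rises (polar night) and H₀ = 0.
Daylight = 2H₀/(2π) × 24.00 h = (0.0000/π) × 24.00 = 0.00 h.

0.00 h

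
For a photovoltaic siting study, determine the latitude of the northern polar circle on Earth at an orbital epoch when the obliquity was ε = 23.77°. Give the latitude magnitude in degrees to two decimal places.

66.23°

The polar circle is the lowest latitude that experiences at least one full rotation of continuous daylight at the northern-summer solstice; it lies at |φ| = 90° − ε = 90° − 23.77° = 66.23°.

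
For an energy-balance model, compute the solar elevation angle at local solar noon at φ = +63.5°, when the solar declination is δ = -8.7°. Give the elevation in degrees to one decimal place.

At local noon the hour angle is zero, so the zenith angle equals |φ − δ| = |+63.5° − (-8.700°)| = 72.200°.
Elevation = 90° − 72.200° = 17.8°.

17.8°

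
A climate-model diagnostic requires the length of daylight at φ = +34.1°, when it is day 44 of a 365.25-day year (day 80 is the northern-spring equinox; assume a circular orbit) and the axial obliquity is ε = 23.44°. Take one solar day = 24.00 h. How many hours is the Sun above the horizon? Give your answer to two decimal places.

10.77 h

Solar longitude: λ_s = 360° × (44 − 80)/365.25 = -35.483°, i.e. -35.483° + 360° = 324.517°.
sin δ = sin 23.44° × sin 324.517° = -0.23090, so δ = -13.350°.
cos H₀ = −tan φ · tan δ = −tan(+34.1°) × tan(-13.350°) = 0.1607, so H₀ = 1.4094 rad = 80.75°.
Daylight = 2H₀/(2π) × 24.00 h = (1.4094/π) × 24.00 = 10.77 h.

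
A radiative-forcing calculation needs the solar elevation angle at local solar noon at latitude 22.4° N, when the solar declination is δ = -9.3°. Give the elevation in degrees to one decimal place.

At local noon the hour angle is zero, so the zenith angle equals |φ − δ| = |+22.4° − (-9.300°)| = 31.700°.
Elevation = 90° − 31.700° = 58.3°.

58.3°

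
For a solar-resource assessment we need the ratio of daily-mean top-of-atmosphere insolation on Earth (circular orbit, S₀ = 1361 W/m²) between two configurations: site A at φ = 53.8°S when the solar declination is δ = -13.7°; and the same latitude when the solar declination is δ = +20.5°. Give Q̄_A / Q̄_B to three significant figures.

— Configuration A (φ=-53.8°):
cos H₀ = −tan(-53.8°) tan(-13.700°) = -0.3331, H₀ = 1.9104 rad.
Bracket: H₀ sin φ sin δ + cos φ cos δ sin H₀ = 1.9104×-0.80696×-0.23684 + 0.59061×0.97155×0.94290 = 0.365116 + 0.541043 = 0.906159.
Q̄ = (S₀/π) × [bracket] = (1361/π) × 0.906159 = 392.57 W/m².
— Configuration B (φ=-53.8°):
cos H₀ = −tan(-53.8°) tan(+20.500°) = 0.5108, H₀ = 1.0346 rad.
Bracket: H₀ sin φ sin δ + cos φ cos δ sin H₀ = 1.0346×-0.80696×0.35021 + 0.59061×0.93667×0.85967 = -0.292384 + 0.475575 = 0.183191.
Q̄ = (S₀/π) × [bracket] = (1361/π) × 0.183191 = 79.362 W/m².
Ratio Q̄_A / Q̄_B = 392.57 / 79.362 = 4.947.

Q̄_A / Q̄_B ≈ 4.95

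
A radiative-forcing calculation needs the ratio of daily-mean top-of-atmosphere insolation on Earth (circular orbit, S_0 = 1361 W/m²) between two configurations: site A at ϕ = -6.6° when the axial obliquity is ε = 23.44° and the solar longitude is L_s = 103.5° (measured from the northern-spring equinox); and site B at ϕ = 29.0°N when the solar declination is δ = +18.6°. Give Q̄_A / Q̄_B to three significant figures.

— Configuration A (ϕ=-6.6°):
Solar declination: sin δ = sin ε · sin L_s = sin 23.44° × sin 103.5° = 0.38680, so δ = +22.755°.
cos h₀ = −tan(-6.6°) tan(+22.755°) = 0.0485, h₀ = 1.5222 rad.
Bracket: h₀ sin ϕ sin δ + cos ϕ cos δ sin h₀ = 1.5222×-0.11494×0.38680 + 0.99337×0.92216×0.99882 = -0.067675 + 0.914965 = 0.847290.
Q̄ = (S_0/π) × [bracket] = (1361/π) × 0.847290 = 367.06 W/m².
— Configuration B (ϕ=+29.0°):
cos h₀ = −tan(+29.0°) tan(+18.600°) = -0.1865, h₀ = 1.7584 rad.
Bracket: h₀ sin ϕ sin δ + cos ϕ cos δ sin h₀ = 1.7584×0.48481×0.31896 + 0.87462×0.94777×0.98245 = 0.271910 + 0.814391 = 1.086301.
Q̄ = (S_0/π) × [bracket] = (1361/π) × 1.086301 = 470.61 W/m².
Ratio Q̄_A / Q̄_B = 367.06 / 470.61 = 0.7800.

Q̄_A / Q̄_B ≈ 0.780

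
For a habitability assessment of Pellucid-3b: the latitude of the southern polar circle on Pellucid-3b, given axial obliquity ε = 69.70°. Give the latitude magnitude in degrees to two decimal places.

The polar circle is the lowest latitude that experiences at least one full rotation of continuous darkness at the northern-summer solstice; it lies at |φ| = 90° − ε = 90° − 69.70° = 20.30°.

20.30°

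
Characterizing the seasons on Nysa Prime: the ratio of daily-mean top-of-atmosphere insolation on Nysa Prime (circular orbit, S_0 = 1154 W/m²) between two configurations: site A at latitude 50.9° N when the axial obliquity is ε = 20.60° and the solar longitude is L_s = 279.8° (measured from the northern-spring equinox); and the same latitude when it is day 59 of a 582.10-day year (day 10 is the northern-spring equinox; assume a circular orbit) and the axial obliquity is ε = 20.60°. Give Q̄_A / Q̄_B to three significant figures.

Q̄_A / Q̄_B ≈ 0.271

— Configuration A (ϕ=+50.9°):
Solar declination: sin δ = sin ε · sin L_s = sin 20.60° × sin 279.8° = -0.34671, so δ = -20.286°.
cos h₀ = −tan(+50.9°) tan(-20.286°) = 0.4548, h₀ = 1.0986 rad.
Bracket: h₀ sin ϕ sin δ + cos ϕ cos δ sin h₀ = 1.0986×0.77605×-0.34671 + 0.63068×0.93797×0.89058 = -0.295594 + 0.526831 = 0.231237.
Q̄ = (S_0/π) × [bracket] = (1154/π) × 0.231237 = 84.940 W/m².
— Configuration B (ϕ=+50.9°):
Solar longitude: L_s = 360° × (59 − 10)/582.10 = 30.304°.
sin δ = sin 20.60° × sin 30.304° = 0.17754, so δ = +10.226°.
cos h₀ = −tan(+50.9°) tan(+10.226°) = -0.2220, h₀ = 1.7946 rad.
Bracket: h₀ sin ϕ sin δ + cos ϕ cos δ sin h₀ = 1.7946×0.77605×0.17754 + 0.63068×0.98411×0.97505 = 0.247260 + 0.605173 = 0.852433.
Q̄ = (S_0/π) × [bracket] = (1154/π) × 0.852433 = 313.12 W/m².
Ratio Q̄_A / Q̄_B = 84.940 / 313.12 = 0.2713.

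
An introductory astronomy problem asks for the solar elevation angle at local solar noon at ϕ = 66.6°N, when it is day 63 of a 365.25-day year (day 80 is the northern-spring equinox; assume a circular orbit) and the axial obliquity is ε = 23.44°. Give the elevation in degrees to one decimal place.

Solar longitude: L_s = 360° × (63 − 80)/365.25 = -16.756°, i.e. -16.756° + 360° = 343.244°.
sin δ = sin 23.44° × sin 343.244° = -0.11468, so δ = -6.585°.
At local noon the hour angle is zero, so the zenith angle equals |ϕ − δ| = |+66.6° − (-6.585°)| = 73.185°.
Elevation = 90° − 73.185° = 16.8°.

16.8°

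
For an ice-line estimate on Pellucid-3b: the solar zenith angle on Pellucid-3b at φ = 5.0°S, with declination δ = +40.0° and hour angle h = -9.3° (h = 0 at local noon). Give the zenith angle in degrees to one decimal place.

cos θ_z = sin φ sin δ + cos φ cos δ cos h = -0.056023 + 0.753099 = 0.697076.
θ_z = arccos(0.697076) = 45.8°.

θ_z = 45.8°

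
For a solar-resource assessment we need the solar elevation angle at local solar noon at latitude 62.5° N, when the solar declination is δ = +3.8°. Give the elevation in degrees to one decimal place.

31.3°

At local noon the hour angle is zero, so the zenith angle equals |ϕ − δ| = |+62.5° − (+3.800°)| = 58.700°.
Elevation = 90° − 58.700° = 31.3°.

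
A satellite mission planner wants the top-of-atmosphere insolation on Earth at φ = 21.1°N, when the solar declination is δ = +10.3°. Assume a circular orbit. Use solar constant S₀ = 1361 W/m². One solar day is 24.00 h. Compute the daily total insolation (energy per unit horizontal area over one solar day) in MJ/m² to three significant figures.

cos H₀ = −tan(+21.1°) tan(+10.300°) = -0.0701, H₀ = 1.6410 rad.
Bracket: H₀ sin φ sin δ + cos φ cos δ sin H₀ = 1.6410×0.36000×0.17880 + 0.93295×0.98389×0.99754 = 0.105628 + 0.915662 = 1.021290.
Q̄ = (S₀/π) × [bracket] = (1361/π) × 1.021290 = 442.44 W/m².
Daily total = Q̄ × 24.00 h × 3600 s/h = 442.44 × 24.00 × 3600 / 10⁶ = 38.23 MJ/m².

38.2 MJ/m²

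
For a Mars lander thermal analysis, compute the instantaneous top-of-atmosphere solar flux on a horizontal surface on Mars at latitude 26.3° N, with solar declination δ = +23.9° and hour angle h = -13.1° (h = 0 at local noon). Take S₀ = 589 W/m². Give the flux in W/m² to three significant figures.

cos θ_z = sin φ sin δ + cos φ cos δ cos h = 0.179507 + 0.798287 = 0.977794.
Flux = S₀ · cos θ_z = 589 × 0.977794 = 575.9 W/m².

576 W/m²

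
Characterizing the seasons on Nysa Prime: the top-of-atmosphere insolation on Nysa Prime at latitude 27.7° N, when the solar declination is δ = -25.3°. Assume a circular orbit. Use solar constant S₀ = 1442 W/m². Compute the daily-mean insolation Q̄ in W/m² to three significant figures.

cos H₀ = −tan(+27.7°) tan(-25.300°) = 0.2482, H₀ = 1.3200 rad.
Bracket: H₀ sin φ sin δ + cos φ cos δ sin H₀ = 1.3200×0.46484×-0.42736 + 0.88539×0.90408×0.96872 = -0.262223 + 0.775425 = 0.513202.
Q̄ = (S₀/π) × [bracket] = (1442/π) × 0.513202 = 235.6 W/m².

Q̄ ≈ 236 W/m²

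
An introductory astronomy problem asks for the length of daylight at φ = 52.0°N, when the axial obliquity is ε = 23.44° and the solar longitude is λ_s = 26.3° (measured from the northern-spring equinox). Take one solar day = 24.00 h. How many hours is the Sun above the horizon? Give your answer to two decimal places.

13.77 h

Solar declination: sin δ = sin ε · sin λ_s = sin 23.44° × sin 26.3° = 0.17625, so δ = +10.151°.
cos H₀ = −tan φ · tan δ = −tan(+52.0°) × tan(+10.151°) = -0.2292, so H₀ = 1.8020 rad = 103.25°.
Daylight = 2H₀/(2π) × 24.00 h = (1.8020/π) × 24.00 = 13.77 h.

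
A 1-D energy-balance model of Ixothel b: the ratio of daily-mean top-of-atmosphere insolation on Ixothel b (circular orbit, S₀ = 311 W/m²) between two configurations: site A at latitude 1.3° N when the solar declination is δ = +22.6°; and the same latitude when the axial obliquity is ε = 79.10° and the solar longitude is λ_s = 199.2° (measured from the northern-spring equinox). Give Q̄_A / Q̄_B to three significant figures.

Q̄_A / Q̄_B ≈ 1.00

— Configuration A (φ=+1.3°):
cos H₀ = −tan(+1.3°) tan(+22.600°) = -0.0094, H₀ = 1.5802 rad.
Bracket: H₀ sin φ sin δ + cos φ cos δ sin H₀ = 1.5802×0.02269×0.38430 + 0.99974×0.92321×0.99996 = 0.013779 + 0.922933 = 0.936712.
Q̄ = (S₀/π) × [bracket] = (311/π) × 0.936712 = 92.729 W/m².
— Configuration B (φ=+1.3°):
Solar declination: sin δ = sin ε · sin λ_s = sin 79.10° × sin 199.2° = -0.32293, so δ = -18.840°.
cos H₀ = −tan(+1.3°) tan(-18.840°) = 0.0077, H₀ = 1.5631 rad.
Bracket: H₀ sin φ sin δ + cos φ cos δ sin H₀ = 1.5631×0.02269×-0.32293 + 0.99974×0.94642×0.99997 = -0.011453 + 0.946146 = 0.934693.
Q̄ = (S₀/π) × [bracket] = (311/π) × 0.934693 = 92.529 W/m².
Ratio Q̄_A / Q̄_B = 92.729 / 92.529 = 1.002.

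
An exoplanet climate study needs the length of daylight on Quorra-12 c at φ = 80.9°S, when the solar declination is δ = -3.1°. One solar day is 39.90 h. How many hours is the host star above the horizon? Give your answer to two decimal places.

cos H₀ = −tan φ · tan δ = −tan(-80.9°) × tan(-3.100°) = -0.3381, so H₀ = 1.9157 rad = 109.76°.
Daylight = 2H₀/(2π) × 39.90 h = (1.9157/π) × 39.90 = 24.33 h.

24.33 h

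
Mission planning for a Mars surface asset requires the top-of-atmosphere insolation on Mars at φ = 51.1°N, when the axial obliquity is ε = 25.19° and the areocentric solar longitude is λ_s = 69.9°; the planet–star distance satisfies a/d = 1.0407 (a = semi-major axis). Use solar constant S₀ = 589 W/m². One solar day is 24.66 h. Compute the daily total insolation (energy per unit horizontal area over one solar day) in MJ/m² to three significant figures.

sin δ = sin 25.19° × sin 69.9° = 0.39970, so δ = +23.559°.
cos H₀ = −tan(+51.1°) tan(+23.559°) = -0.5404, H₀ = 2.1417 rad.
Bracket: H₀ sin φ sin δ + cos φ cos δ sin H₀ = 2.1417×0.77824×0.39970 + 0.62796×0.91665×0.84141 = 0.666203 + 0.484332 = 1.150535.
Inverse-square distance factor (a/d)² = 1.0407² = 1.083056.
Q̄ = (S₀/π) × 1.083056 × [bracket] = (589/π) × 1.083056 × 1.150535 = 233.62 W/m².
Daily total = Q̄ × 24.66 h × 3600 s/h = 233.62 × 24.66 × 3600 / 10⁶ = 20.74 MJ/m².

20.7 MJ/m²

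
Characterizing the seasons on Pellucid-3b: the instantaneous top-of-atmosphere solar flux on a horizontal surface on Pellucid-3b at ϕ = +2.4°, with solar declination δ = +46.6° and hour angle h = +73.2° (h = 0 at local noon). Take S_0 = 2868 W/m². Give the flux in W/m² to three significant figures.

656 W/m²

cos θ_z = sin ϕ sin δ + cos ϕ cos δ cos h = 0.030426 + 0.198416 = 0.228842.
Flux = S_0 · cos θ_z = 2868 × 0.228842 = 656.3 W/m².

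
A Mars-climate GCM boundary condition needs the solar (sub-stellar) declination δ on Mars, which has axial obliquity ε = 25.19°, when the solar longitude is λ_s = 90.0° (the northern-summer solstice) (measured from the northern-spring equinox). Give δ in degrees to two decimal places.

δ = +25.19°

sin δ = sin ε · sin λ_s = sin 25.19° × sin 90.0° = 0.425621.
δ = arcsin(0.425621) = +25.19°.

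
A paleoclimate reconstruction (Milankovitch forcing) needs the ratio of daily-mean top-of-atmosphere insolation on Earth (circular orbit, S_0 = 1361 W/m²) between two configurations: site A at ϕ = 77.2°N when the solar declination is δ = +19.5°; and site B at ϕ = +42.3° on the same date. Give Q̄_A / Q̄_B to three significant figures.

— Configuration A (ϕ=+77.2°):
cos h₀ = −tan(+77.2°) tan(+19.500°) = -1.5587 ≤ −1 ⇒ polar day, h₀ = π.
Bracket: h₀ sin ϕ sin δ + cos ϕ cos δ sin h₀ = 3.1416×0.97515×0.33381 + 0.22155×0.94264×0.00000 = 1.022637 + 0.000000 = 1.022637.
Q̄ = (S_0/π) × [bracket] = (1361/π) × 1.022637 = 443.03 W/m².
— Configuration B (ϕ=+42.3°):
cos h₀ = −tan(+42.3°) tan(+19.500°) = -0.3222, h₀ = 1.8989 rad.
Bracket: h₀ sin ϕ sin δ + cos ϕ cos δ sin h₀ = 1.8989×0.67301×0.33381 + 0.73963×0.94264×0.94666 = 0.426602 + 0.660016 = 1.086618.
Q̄ = (S_0/π) × [bracket] = (1361/π) × 1.086618 = 470.74 W/m².
Ratio Q̄_A / Q̄_B = 443.03 / 470.74 = 0.9411.

Q̄_A / Q̄_B ≈ 0.941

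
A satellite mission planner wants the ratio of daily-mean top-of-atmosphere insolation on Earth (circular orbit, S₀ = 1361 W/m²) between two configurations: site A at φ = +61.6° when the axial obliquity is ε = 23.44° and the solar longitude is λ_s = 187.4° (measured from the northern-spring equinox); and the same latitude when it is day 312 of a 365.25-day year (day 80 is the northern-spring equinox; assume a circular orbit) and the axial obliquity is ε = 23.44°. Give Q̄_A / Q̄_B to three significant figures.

— Configuration A (φ=+61.6°):
Solar declination: sin δ = sin ε · sin λ_s = sin 23.44° × sin 187.4° = -0.05123, so δ = -2.937°.
cos H₀ = −tan(+61.6°) tan(-2.937°) = 0.0949, H₀ = 1.4758 rad.
Bracket: H₀ sin φ sin δ + cos φ cos δ sin H₀ = 1.4758×0.87965×-0.05123 + 0.47562×0.99869×0.99549 = -0.066506 + 0.472855 = 0.406349.
Q̄ = (S₀/π) × [bracket] = (1361/π) × 0.406349 = 176.04 W/m².
— Configuration B (φ=+61.6°):
Solar longitude: λ_s = 360° × (312 − 80)/365.25 = 228.665°.
sin δ = sin 23.44° × sin 228.665° = -0.29869, so δ = -17.379°.
cos H₀ = −tan(+61.6°) tan(-17.379°) = 0.5788, H₀ = 0.9535 rad.
Bracket: H₀ sin φ sin δ + cos φ cos δ sin H₀ = 0.9535×0.87965×-0.29869 + 0.47562×0.95435×0.81545 = -0.250525 + 0.370139 = 0.119614.
Q̄ = (S₀/π) × [bracket] = (1361/π) × 0.119614 = 51.819 W/m².
Ratio Q̄_A / Q̄_B = 176.04 / 51.819 = 3.397.

Q̄_A / Q̄_B ≈ 3.40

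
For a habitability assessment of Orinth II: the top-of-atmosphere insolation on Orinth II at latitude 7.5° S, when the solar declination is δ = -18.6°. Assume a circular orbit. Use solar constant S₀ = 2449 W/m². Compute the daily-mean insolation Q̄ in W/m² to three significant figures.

Q̄ ≈ 784 W/m²

cos H₀ = −tan(-7.5°) tan(-18.600°) = -0.0443, H₀ = 1.6151 rad.
Bracket: H₀ sin φ sin δ + cos φ cos δ sin H₀ = 1.6151×-0.13053×-0.31896 + 0.99144×0.94777×0.99902 = 0.067243 + 0.938736 = 1.005979.
Q̄ = (S₀/π) × [bracket] = (2449/π) × 1.005979 = 784.2 W/m².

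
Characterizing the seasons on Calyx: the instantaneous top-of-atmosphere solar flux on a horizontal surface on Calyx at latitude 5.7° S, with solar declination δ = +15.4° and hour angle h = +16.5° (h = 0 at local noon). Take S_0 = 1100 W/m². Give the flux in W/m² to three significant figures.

983 W/m²

cos θ_z = sin ϕ sin δ + cos ϕ cos δ cos h = -0.026375 + 0.919823 = 0.893448.
Flux = S_0 · cos θ_z = 1100 × 0.893448 = 982.8 W/m².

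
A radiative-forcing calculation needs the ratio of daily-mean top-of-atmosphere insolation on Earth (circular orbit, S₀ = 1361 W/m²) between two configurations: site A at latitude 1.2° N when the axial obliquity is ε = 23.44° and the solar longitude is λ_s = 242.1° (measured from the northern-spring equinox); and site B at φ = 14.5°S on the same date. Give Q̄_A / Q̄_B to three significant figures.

Q̄_A / Q̄_B ≈ 0.881

— Configuration A (φ=+1.2°):
Solar declination: sin δ = sin ε · sin λ_s = sin 23.44° × sin 242.1° = -0.35155, so δ = -20.582°.
cos H₀ = −tan(+1.2°) tan(-20.582°) = 0.0079, H₀ = 1.5629 rad.
Bracket: H₀ sin φ sin δ + cos φ cos δ sin H₀ = 1.5629×0.02094×-0.35155 + 0.99978×0.93617×0.99997 = -0.011505 + 0.935936 = 0.924431.
Q̄ = (S₀/π) × [bracket] = (1361/π) × 0.924431 = 400.48 W/m².
— Configuration B (φ=-14.5°):
cos H₀ = −tan(-14.5°) tan(-20.582°) = -0.0971, H₀ = 1.6681 rad.
Bracket: H₀ sin φ sin δ + cos φ cos δ sin H₀ = 1.6681×-0.25038×-0.35155 + 0.96815×0.93617×0.99527 = 0.146828 + 0.902066 = 1.048894.
Q̄ = (S₀/π) × [bracket] = (1361/π) × 1.048894 = 454.40 W/m².
Ratio Q̄_A / Q̄_B = 400.48 / 454.40 = 0.8813.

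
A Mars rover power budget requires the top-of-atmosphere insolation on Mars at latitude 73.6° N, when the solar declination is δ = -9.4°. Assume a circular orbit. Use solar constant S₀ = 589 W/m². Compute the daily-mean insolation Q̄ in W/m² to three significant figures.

Q̄ ≈ 14.6 W/m²

cos H₀ = −tan(+73.6°) tan(-9.400°) = 0.5625, H₀ = 0.9734 rad.
Bracket: H₀ sin φ sin δ + cos φ cos δ sin H₀ = 0.9734×0.95931×-0.16333 + 0.28234×0.98657×0.82681 = -0.152516 + 0.230306 = 0.077790.
Q̄ = (S₀/π) × [bracket] = (589/π) × 0.077790 = 14.58 W/m².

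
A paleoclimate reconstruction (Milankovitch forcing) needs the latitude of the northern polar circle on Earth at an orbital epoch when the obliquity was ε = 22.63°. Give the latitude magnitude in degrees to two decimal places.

67.37°

The polar circle is the lowest latitude that experiences at least one full rotation of continuous daylight at the northern-summer solstice; it lies at |φ| = 90° − ε = 90° − 22.63° = 67.37°.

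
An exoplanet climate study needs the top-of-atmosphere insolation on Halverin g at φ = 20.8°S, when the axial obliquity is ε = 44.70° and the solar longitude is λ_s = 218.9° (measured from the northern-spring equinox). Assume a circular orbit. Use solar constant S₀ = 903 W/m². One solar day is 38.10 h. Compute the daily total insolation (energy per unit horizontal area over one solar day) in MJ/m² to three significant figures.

43.4 MJ/m²

Solar declination: sin δ = sin ε · sin λ_s = sin 44.70° × sin 218.9° = -0.44171, so δ = -26.213°.
cos H₀ = −tan(-20.8°) tan(-26.213°) = -0.1870, H₀ = 1.7589 rad.
Bracket: H₀ sin φ sin δ + cos φ cos δ sin H₀ = 1.7589×-0.35511×-0.44171 + 0.93483×0.89716×0.98236 = 0.275893 + 0.823898 = 1.099791.
Q̄ = (S₀/π) × [bracket] = (903/π) × 1.099791 = 316.12 W/m².
Daily total = Q̄ × 38.10 h × 3600 s/h = 316.12 × 38.10 × 3600 / 10⁶ = 43.36 MJ/m².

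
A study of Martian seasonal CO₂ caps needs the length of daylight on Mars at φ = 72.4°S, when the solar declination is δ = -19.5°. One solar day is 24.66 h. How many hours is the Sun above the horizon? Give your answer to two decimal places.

24.66 h

Sunrise equation: cos H₀ = −tan φ · tan δ = -1.1163 ≤ −1, so the Sun never sets (polar day) and H₀ = π.
Daylight = 2H₀/(2π) × 24.66 h = (3.1416/π) × 24.66 = 24.66 h.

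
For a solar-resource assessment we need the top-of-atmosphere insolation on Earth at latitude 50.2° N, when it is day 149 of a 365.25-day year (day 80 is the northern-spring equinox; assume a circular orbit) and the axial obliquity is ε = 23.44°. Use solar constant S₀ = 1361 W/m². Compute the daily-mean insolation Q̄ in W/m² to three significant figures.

Q̄ ≈ 480 W/m²

Solar longitude: λ_s = 360° × (149 − 80)/365.25 = 68.008°.
sin δ = sin 23.44° × sin 68.008° = 0.36884, so δ = +21.644°.
cos H₀ = −tan(+50.2°) tan(+21.644°) = -0.4763, H₀ = 2.0672 rad.
Bracket: H₀ sin φ sin δ + cos φ cos δ sin H₀ = 2.0672×0.76828×0.36884 + 0.64011×0.92949×0.87929 = 0.585787 + 0.523156 = 1.108943.
Q̄ = (S₀/π) × [bracket] = (1361/π) × 1.108943 = 480.4 W/m².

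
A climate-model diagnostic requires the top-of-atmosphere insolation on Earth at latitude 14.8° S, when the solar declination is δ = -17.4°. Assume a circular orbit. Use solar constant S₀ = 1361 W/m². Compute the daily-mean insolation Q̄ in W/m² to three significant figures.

cos H₀ = −tan(-14.8°) tan(-17.400°) = -0.0828, H₀ = 1.6537 rad.
Bracket: H₀ sin φ sin δ + cos φ cos δ sin H₀ = 1.6537×-0.25545×-0.29904 + 0.96682×0.95424×0.99657 = 0.126326 + 0.919414 = 1.045740.
Q̄ = (S₀/π) × [bracket] = (1361/π) × 1.045740 = 453.0 W/m².

Q̄ ≈ 453 W/m²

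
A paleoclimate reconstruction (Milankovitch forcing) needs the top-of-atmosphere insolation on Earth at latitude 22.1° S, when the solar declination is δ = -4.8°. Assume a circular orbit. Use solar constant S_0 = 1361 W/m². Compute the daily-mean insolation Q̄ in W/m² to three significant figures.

cos h₀ = −tan(-22.1°) tan(-4.800°) = -0.0341, h₀ = 1.6049 rad.
Bracket: h₀ sin ϕ sin δ + cos ϕ cos δ sin h₀ = 1.6049×-0.37622×-0.08368 + 0.92653×0.99649×0.99942 = 0.050526 + 0.922742 = 0.973268.
Q̄ = (S_0/π) × [bracket] = (1361/π) × 0.973268 = 421.6 W/m².

Q̄ ≈ 422 W/m²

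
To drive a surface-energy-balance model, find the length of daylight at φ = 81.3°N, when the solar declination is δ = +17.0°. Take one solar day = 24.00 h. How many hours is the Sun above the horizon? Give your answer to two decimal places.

24.00 h

Sunrise equation: cos H₀ = −tan φ · tan δ = -1.9980 ≤ −1, so the Sun never sets (polar day) and H₀ = π.
Daylight = 2H₀/(2π) × 24.00 h = (3.1416/π) × 24.00 = 24.00 h.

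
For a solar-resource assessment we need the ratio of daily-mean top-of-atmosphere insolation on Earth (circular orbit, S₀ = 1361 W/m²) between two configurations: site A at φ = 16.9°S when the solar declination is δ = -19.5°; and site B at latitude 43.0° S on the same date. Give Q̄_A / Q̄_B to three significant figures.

Q̄_A / Q̄_B ≈ 0.977

— Configuration A (φ=-16.9°):
cos H₀ = −tan(-16.9°) tan(-19.500°) = -0.1076, H₀ = 1.6786 rad.
Bracket: H₀ sin φ sin δ + cos φ cos δ sin H₀ = 1.6786×-0.29070×-0.33381 + 0.95681×0.94264×0.99420 = 0.162889 + 0.896696 = 1.059585.
Q̄ = (S₀/π) × [bracket] = (1361/π) × 1.059585 = 459.03 W/m².
— Configuration B (φ=-43.0°):
cos H₀ = −tan(-43.0°) tan(-19.500°) = -0.3302, H₀ = 1.9073 rad.
Bracket: H₀ sin φ sin δ + cos φ cos δ sin H₀ = 1.9073×-0.68200×-0.33381 + 0.73135×0.94264×0.94390 = 0.434213 + 0.650724 = 1.084937.
Q̄ = (S₀/π) × [bracket] = (1361/π) × 1.084937 = 470.02 W/m².
Ratio Q̄_A / Q̄_B = 459.03 / 470.02 = 0.9766.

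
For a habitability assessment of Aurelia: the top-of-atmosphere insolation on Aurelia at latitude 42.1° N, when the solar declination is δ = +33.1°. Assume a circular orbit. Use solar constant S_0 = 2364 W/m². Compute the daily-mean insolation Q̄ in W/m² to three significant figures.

cos h₀ = −tan(+42.1°) tan(+33.100°) = -0.5890, h₀ = 2.2007 rad.
Bracket: h₀ sin ϕ sin δ + cos ϕ cos δ sin h₀ = 2.2007×0.67043×0.54610 + 0.74198×0.83772×0.80811 = 0.805724 + 0.502298 = 1.308022.
Q̄ = (S_0/π) × [bracket] = (2364/π) × 1.308022 = 984.3 W/m².

Q̄ ≈ 984 W/m²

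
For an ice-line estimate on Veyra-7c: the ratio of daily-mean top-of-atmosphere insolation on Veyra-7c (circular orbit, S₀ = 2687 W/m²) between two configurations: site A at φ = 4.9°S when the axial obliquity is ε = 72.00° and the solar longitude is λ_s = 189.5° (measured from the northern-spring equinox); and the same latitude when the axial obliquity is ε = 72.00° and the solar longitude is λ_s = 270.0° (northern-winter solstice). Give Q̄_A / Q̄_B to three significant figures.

— Configuration A (φ=-4.9°):
Solar declination: sin δ = sin ε · sin λ_s = sin 72.00° × sin 189.5° = -0.15697, so δ = -9.031°.
cos H₀ = −tan(-4.9°) tan(-9.031°) = -0.0136, H₀ = 1.5844 rad.
Bracket: H₀ sin φ sin δ + cos φ cos δ sin H₀ = 1.5844×-0.08542×-0.15697 + 0.99635×0.98760×0.99991 = 0.021244 + 0.983907 = 1.005151.
Q̄ = (S₀/π) × [bracket] = (2687/π) × 1.005151 = 859.70 W/m².
— Configuration B (φ=-4.9°):
Solar declination: sin δ = sin ε · sin λ_s = sin 72.00° × sin 270.0° = -0.95106, so δ = -72.000°.
cos H₀ = −tan(-4.9°) tan(-72.000°) = -0.2639, H₀ = 1.8378 rad.
Bracket: H₀ sin φ sin δ + cos φ cos δ sin H₀ = 1.8378×-0.08542×-0.95106 + 0.99635×0.30902×0.96456 = 0.149302 + 0.296980 = 0.446282.
Q̄ = (S₀/π) × [bracket] = (2687/π) × 0.446282 = 381.70 W/m².
Ratio Q̄_A / Q̄_B = 859.70 / 381.70 = 2.252.

Q̄_A / Q̄_B ≈ 2.25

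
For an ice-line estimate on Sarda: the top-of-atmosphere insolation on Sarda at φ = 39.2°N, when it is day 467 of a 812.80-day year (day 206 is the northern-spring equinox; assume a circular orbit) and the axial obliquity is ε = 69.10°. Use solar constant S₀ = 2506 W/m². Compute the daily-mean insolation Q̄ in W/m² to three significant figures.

Solar longitude: λ_s = 360° × (467 − 206)/812.80 = 115.600°.
sin δ = sin 69.10° × sin 115.600° = 0.84249, so δ = +57.404°.
cos H₀ = −tan(+39.2°) tan(+57.404°) = -1.2755 ≤ −1 ⇒ polar day, H₀ = π.
Bracket: H₀ sin φ sin δ + cos φ cos δ sin H₀ = 3.1416×0.63203×0.84249 + 0.77494×0.53871×0.00000 = 1.672836 + 0.000000 = 1.672836.
Q̄ = (S₀/π) × [bracket] = (2506/π) × 1.672836 = 1334 W/m².

Q̄ ≈ 1.33e+03 W/m²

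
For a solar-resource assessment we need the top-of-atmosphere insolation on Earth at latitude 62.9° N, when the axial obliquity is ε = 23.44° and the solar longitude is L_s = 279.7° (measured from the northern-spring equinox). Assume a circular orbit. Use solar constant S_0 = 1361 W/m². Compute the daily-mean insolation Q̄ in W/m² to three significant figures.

Solar declination: sin δ = sin ε · sin L_s = sin 23.44° × sin 279.7° = -0.39210, so δ = -23.085°.
cos h₀ = −tan(+62.9°) tan(-23.085°) = 0.8329, h₀ = 0.5864 rad.
Bracket: h₀ sin ϕ sin δ + cos ϕ cos δ sin h₀ = 0.5864×0.89021×-0.39210 + 0.45554×0.91992×0.55337 = -0.204684 + 0.231895 = 0.027211.
Q̄ = (S_0/π) × [bracket] = (1361/π) × 0.027211 = 11.79 W/m².

Q̄ ≈ 11.8 W/m²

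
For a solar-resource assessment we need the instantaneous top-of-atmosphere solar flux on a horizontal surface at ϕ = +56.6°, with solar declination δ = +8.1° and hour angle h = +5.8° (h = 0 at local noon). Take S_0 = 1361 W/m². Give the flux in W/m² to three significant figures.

cos θ_z = sin ϕ sin δ + cos ϕ cos δ cos h = 0.117631 + 0.542199 = 0.659830.
Flux = S_0 · cos θ_z = 1361 × 0.659830 = 898.0 W/m².

898 W/m²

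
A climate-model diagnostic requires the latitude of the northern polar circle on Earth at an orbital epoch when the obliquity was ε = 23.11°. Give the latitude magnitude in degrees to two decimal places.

The polar circle is the lowest latitude that experiences at least one full rotation of continuous daylight at the northern-summer solstice; it lies at |ϕ| = 90° − ε = 90° − 23.11° = 66.89°.

66.89°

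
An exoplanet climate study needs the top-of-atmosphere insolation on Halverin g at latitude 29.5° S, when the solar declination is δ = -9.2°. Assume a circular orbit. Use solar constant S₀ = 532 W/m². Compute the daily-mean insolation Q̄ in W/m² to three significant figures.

Q̄ ≈ 167 W/m²

cos H₀ = −tan(-29.5°) tan(-9.200°) = -0.0916, H₀ = 1.6626 rad.
Bracket: H₀ sin φ sin δ + cos φ cos δ sin H₀ = 1.6626×-0.49242×-0.15988 + 0.87036×0.98714×0.99579 = 0.130893 + 0.855550 = 0.986443.
Q̄ = (S₀/π) × [bracket] = (532/π) × 0.986443 = 167.0 W/m².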